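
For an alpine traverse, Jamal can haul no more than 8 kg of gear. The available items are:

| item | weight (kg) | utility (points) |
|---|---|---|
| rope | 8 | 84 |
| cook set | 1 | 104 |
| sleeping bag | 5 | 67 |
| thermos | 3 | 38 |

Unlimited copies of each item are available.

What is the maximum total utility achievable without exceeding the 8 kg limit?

8×cook set uses 8 of the 8 kg and totals 832.

832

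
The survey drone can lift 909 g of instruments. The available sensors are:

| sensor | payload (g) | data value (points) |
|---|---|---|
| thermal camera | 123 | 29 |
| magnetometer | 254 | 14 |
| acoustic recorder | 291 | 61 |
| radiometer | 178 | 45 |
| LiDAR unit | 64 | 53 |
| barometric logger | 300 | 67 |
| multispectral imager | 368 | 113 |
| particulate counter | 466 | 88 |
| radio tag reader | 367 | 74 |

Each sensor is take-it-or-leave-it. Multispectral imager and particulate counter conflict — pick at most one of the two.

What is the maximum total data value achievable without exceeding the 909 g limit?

The ratio heuristic lands on thermal camera + radiometer + LiDAR unit + multispectral imager (240) but leaves 176 g idle.
Replace thermal camera with acoustic recorder: the trade gains 32 net, giving 272 at 901 g.
No other feasible combination exceeds 272.

272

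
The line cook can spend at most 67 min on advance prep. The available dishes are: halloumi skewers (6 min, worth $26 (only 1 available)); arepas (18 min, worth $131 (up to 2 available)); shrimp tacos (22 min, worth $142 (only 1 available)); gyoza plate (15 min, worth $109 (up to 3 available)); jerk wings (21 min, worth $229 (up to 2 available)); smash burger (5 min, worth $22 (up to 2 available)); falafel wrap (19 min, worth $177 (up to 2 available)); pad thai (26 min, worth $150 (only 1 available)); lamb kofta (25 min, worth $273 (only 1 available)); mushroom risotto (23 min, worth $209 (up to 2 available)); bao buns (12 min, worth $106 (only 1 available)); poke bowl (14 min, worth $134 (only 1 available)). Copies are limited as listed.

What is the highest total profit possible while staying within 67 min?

Best packing: 2×jerk wings + lamb kofta — 67 min, 731 total.
No other feasible combination exceeds 731.

731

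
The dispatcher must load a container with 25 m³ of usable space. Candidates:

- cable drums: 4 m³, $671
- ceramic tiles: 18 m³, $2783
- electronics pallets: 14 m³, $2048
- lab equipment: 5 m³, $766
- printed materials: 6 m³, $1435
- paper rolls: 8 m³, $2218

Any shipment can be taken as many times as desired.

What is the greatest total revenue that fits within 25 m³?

Taking 3×paper rolls: 24 m³ used, 6654 in revenue.

6654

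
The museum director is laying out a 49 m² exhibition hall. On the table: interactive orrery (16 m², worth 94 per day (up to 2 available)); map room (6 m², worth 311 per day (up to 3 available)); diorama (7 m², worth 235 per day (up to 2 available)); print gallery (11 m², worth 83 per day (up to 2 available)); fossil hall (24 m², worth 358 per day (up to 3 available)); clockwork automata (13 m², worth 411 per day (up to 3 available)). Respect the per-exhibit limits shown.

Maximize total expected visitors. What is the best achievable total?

1814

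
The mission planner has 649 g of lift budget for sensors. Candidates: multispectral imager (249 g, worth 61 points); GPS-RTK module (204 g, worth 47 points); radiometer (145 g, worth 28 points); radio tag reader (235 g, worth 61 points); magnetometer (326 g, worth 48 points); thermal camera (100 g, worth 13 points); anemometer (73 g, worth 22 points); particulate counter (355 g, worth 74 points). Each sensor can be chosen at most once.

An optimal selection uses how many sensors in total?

3

Optimal total is 150.
multispectral imager + radiometer + radio tag reader hits 150 at 629 g.
All optima have 3 sensors.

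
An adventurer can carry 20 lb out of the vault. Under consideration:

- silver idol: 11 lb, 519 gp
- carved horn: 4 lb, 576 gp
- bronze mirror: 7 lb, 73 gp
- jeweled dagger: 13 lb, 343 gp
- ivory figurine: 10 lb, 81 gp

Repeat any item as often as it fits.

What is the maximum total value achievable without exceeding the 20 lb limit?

2880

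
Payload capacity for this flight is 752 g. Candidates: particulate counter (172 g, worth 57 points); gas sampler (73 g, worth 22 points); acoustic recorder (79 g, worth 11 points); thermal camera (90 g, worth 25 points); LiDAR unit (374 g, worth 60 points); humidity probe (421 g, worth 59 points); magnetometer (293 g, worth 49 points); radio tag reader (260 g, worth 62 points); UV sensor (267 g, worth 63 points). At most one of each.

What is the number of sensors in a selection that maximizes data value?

The maximum data value within 752 g is 182.
One optimal bundle: particulate counter + radio tag reader + UV sensor (699 g).
Any selection reaching 182 contains exactly 3 sensors.

3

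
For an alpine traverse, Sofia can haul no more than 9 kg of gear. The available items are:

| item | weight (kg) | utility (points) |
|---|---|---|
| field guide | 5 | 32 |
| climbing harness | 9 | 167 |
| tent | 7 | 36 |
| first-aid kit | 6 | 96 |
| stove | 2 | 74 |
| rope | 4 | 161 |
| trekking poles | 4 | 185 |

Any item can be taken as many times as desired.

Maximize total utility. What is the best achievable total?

2×trekking poles uses 8 of the 9 kg and totals 370.

370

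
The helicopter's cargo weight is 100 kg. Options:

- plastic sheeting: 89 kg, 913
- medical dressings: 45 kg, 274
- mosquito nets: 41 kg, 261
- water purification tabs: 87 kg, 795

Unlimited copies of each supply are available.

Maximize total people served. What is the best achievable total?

Plastic sheeting uses 89 of the 100 kg and totals 913.
Every other selection either busts 100 kg or fails to beat 913.

913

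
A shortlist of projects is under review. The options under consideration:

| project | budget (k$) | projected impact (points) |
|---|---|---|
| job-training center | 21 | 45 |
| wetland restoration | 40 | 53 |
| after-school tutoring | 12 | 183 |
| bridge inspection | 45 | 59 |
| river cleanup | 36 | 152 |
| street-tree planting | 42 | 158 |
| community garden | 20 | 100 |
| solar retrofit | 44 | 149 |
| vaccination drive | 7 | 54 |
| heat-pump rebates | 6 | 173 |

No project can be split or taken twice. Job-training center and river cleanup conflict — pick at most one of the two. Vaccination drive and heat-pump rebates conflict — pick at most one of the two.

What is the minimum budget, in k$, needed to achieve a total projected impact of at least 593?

74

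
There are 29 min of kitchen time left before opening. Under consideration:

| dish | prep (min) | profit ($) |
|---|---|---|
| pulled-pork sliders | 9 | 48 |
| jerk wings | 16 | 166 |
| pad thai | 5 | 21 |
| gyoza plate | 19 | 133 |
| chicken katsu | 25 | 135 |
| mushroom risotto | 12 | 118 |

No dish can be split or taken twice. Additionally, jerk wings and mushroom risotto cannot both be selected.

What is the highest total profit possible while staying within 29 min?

214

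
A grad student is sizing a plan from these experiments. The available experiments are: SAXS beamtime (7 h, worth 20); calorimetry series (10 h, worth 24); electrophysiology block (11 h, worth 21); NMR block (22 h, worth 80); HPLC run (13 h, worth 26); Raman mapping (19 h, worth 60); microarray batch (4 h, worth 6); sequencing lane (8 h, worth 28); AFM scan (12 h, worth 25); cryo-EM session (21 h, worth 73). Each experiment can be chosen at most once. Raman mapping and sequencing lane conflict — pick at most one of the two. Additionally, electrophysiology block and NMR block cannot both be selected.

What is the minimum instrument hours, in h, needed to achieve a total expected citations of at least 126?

Look for the lowest-instrument combination reaching 126.
SAXS beamtime + NMR block + sequencing lane reaches 128 using 37 h.
No combination under 37 h hits 126.

37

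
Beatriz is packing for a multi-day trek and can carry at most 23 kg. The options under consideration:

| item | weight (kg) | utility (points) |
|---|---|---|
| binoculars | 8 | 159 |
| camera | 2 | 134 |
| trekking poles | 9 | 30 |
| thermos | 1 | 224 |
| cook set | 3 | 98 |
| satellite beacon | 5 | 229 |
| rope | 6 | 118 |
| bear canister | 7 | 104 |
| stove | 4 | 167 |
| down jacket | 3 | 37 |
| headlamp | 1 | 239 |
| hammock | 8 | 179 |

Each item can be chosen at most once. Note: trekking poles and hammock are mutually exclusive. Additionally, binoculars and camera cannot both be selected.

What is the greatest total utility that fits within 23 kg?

1209

The ratio ordering already packs tightly: camera + thermos + cook set + satellite beacon + rope + stove + headlamp, 22 kg, 1209.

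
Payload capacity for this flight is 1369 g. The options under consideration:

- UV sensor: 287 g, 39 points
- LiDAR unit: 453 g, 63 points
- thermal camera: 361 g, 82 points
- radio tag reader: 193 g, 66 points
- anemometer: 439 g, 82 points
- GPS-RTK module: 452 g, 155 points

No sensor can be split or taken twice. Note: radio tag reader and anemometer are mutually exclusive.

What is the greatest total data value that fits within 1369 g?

342

The ratio ordering already packs tightly: UV sensor + thermal camera + radio tag reader + GPS-RTK module, 1293 g, 342.
The closest alternative, thermal camera + anemometer + GPS-RTK module, reaches only 319.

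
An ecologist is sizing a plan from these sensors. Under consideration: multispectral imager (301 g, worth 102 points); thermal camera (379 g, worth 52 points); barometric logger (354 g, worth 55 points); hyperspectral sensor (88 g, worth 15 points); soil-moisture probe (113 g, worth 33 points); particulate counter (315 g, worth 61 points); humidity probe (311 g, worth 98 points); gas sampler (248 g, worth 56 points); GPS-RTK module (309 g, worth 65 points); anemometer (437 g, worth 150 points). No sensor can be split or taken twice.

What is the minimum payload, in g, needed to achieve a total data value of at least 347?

1049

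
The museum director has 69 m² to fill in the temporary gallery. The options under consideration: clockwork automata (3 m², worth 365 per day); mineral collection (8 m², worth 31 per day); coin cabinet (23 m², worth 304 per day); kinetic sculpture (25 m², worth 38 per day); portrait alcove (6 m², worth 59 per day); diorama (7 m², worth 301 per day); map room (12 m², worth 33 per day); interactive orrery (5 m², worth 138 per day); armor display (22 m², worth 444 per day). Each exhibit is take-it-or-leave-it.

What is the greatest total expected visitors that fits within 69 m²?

The ratio ordering already packs tightly: clockwork automata + coin cabinet + portrait alcove + diorama + interactive orrery + armor display, 66 m², 1611.

1611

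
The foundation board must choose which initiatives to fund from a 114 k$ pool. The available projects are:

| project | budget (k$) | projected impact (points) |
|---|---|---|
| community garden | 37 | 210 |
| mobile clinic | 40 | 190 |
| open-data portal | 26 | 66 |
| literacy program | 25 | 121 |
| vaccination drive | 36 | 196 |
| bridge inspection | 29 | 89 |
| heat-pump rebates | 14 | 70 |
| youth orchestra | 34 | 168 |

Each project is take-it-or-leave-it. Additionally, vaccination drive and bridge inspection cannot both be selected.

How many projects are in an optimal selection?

Optimal total is 597.
community garden + literacy program + vaccination drive + heat-pump rebates hits 597 at 112 k$.
Any selection reaching 597 contains exactly 4 projects.

4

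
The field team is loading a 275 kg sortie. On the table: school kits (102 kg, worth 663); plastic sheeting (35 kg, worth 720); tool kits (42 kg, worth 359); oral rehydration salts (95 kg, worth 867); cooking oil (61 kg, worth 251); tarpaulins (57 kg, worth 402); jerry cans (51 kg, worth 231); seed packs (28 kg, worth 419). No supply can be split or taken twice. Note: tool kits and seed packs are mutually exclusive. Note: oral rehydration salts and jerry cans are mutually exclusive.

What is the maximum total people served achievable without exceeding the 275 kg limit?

2669

Best packing: school kits + plastic sheeting + oral rehydration salts + seed packs — 260 kg, 2669 total.
Every other selection either busts 275 kg or breaks a pairing rule or fails to beat 2669.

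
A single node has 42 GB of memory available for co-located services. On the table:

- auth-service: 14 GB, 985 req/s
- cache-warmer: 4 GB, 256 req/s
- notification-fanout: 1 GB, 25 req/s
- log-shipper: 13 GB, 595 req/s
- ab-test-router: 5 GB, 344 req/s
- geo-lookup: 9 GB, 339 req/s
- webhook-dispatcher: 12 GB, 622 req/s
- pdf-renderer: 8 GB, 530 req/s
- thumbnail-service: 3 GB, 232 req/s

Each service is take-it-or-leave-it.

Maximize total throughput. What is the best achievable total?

2713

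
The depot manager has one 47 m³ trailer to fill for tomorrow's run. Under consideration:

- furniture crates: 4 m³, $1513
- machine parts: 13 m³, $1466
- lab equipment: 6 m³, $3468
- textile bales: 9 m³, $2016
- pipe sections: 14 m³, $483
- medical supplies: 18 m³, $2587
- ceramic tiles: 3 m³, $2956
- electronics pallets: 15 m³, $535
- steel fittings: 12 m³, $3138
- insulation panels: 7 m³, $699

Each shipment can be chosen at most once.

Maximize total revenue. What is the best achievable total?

Best packing: furniture crates + machine parts + lab equipment + textile bales + ceramic tiles + steel fittings — 47 m³, 14557 total.
Runner-up furniture crates + lab equipment + textile bales + ceramic tiles + steel fittings + insulation panels tops out at 13790.

14557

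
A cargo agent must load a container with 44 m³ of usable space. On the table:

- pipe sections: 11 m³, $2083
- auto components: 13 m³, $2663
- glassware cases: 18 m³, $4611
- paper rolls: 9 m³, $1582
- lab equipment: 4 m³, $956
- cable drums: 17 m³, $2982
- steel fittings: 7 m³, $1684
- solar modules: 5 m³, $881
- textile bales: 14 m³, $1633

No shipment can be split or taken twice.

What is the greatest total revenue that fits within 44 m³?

9914

The ratio ordering already packs tightly: auto components + glassware cases + lab equipment + steel fittings, 42 m³, 9914.
Runner-up auto components + glassware cases + steel fittings + solar modules tops out at 9839.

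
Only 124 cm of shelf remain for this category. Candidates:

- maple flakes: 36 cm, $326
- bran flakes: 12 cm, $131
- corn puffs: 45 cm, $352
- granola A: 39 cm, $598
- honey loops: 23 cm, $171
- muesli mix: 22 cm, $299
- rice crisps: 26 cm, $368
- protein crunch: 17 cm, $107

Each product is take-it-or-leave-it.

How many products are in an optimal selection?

The maximum weekly sales within 124 cm is 1591.
maple flakes + granola A + muesli mix + rice crisps hits 1591 at 123 cm.
Any selection reaching 1591 contains exactly 4 products.

4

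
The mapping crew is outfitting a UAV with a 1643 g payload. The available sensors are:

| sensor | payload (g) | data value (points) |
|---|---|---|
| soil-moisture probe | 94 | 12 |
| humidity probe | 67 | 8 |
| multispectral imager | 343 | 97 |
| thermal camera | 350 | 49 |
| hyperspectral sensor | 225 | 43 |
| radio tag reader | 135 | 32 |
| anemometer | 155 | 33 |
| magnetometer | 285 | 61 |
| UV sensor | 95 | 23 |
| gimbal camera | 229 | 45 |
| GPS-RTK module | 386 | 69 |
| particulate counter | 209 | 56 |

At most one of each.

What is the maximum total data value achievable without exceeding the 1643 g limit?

371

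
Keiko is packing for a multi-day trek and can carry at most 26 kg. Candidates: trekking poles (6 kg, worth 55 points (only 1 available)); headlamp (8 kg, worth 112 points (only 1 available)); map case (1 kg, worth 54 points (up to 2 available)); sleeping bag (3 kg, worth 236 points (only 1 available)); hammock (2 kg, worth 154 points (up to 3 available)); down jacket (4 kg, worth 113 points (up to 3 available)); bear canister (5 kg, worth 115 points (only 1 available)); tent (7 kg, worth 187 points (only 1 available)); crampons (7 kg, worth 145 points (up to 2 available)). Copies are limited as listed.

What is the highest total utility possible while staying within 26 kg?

Density check — sleeping bag 78.67, hammock 77.00, map case 54.00, down jacket 28.25 are the best per kg.
Filling by ratio: 2×map case + sleeping bag + 3×hammock + 3×down jacket for 1145, with 3 kg left unused.
The 4 kg tied up in down jacket is better spent on tent — total rises to 1219 (26 kg).

1219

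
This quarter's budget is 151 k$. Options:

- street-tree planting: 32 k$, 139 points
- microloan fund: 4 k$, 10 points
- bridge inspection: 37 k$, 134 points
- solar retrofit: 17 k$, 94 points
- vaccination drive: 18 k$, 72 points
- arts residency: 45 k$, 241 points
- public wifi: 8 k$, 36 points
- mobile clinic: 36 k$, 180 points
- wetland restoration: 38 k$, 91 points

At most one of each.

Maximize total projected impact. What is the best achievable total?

Greedy by ratio would take street-tree planting + microloan fund + solar retrofit + arts residency + public wifi + mobile clinic: 142 k$ used, total 700.
The 12 k$ tied up in microloan fund and public wifi is better spent on vaccination drive — total rises to 726 (148 k$).
That's the maximum — no swap from here does better than 726.

726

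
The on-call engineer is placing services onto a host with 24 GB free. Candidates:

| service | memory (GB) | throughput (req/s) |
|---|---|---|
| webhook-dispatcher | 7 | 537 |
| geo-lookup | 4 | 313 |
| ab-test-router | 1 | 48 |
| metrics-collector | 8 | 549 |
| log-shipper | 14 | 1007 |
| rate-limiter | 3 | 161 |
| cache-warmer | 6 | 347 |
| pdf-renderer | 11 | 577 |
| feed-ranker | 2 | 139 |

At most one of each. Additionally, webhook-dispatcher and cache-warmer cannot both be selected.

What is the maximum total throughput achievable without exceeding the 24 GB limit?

A density-first pass picks webhook-dispatcher + geo-lookup + metrics-collector + rate-limiter + feed-ranker — 1699 at 24 GB.
Reworking the packing: webhook-dispatcher + ab-test-router + log-shipper + feed-ranker uses 24 GB and improves the total to 1731.
Runner-up webhook-dispatcher + log-shipper + rate-limiter tops out at 1705.

1731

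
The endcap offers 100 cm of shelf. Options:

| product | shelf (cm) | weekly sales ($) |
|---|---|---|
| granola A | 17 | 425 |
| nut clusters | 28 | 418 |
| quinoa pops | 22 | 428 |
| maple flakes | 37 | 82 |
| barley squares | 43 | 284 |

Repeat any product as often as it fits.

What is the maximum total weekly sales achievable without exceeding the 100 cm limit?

2134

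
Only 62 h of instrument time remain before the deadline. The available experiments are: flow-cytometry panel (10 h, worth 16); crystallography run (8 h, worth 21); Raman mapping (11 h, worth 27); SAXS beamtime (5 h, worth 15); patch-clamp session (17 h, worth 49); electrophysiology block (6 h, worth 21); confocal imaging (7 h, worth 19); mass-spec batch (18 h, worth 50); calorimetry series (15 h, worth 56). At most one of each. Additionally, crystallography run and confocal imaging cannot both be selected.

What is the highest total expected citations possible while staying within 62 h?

The ratio ordering already packs tightly: SAXS beamtime + patch-clamp session + electrophysiology block + mass-spec batch + calorimetry series, 61 h, 191.

191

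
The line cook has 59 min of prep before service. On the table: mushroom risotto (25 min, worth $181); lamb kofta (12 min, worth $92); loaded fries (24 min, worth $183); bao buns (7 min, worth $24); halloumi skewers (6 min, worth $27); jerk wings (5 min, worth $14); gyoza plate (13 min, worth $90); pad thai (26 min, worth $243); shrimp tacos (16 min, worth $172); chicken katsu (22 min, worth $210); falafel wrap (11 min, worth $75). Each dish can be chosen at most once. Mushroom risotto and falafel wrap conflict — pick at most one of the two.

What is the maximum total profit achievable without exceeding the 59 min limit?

528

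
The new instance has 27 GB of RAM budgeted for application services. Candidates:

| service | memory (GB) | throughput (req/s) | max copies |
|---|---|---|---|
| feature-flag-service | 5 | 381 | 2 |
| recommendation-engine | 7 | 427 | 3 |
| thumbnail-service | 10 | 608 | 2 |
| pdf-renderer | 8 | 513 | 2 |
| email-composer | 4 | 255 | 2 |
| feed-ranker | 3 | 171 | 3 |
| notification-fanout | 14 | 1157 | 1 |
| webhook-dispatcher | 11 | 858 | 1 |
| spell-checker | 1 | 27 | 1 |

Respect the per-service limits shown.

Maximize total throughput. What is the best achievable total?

Taking the top-ratio services first gives notification-fanout + webhook-dispatcher + spell-checker for 2042 (26 GB).
Dropping webhook-dispatcher and spell-checker frees 12 GB; slotting in 2×feature-flag-service + feed-ranker (13 GB) lifts the total to 2090 at 27 GB.
That's the maximum — no swap from here does better than 2090.

2090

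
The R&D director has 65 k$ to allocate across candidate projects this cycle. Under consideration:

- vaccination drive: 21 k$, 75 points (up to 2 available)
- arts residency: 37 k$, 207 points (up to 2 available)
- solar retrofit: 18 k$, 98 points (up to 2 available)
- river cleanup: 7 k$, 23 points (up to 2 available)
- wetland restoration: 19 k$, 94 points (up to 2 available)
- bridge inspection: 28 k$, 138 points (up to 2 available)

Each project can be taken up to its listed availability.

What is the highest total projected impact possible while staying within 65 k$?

345

By projected impact per k$: arts residency 5.59, solar retrofit 5.44, wetland restoration 4.95 lead.
The ratio heuristic lands on arts residency + solar retrofit + river cleanup (328) but leaves 3 k$ idle.
Replace solar retrofit and river cleanup with bridge inspection: the trade gains 17 net, giving 345 at 65 k$.
No other feasible combination exceeds 345.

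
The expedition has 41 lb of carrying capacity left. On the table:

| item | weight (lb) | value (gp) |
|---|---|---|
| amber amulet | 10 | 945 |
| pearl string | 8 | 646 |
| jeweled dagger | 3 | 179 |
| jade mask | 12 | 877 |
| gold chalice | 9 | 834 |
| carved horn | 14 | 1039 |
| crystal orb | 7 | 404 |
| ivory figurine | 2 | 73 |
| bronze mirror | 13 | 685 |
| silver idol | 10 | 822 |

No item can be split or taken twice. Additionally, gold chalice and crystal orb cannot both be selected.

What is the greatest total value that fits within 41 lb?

A density-first pass picks amber amulet + pearl string + jeweled dagger + gold chalice + silver idol — 3426 at 40 lb.
Replace pearl string and jeweled dagger with jade mask: the trade gains 52 net, giving 3478 at 41 lb.

3478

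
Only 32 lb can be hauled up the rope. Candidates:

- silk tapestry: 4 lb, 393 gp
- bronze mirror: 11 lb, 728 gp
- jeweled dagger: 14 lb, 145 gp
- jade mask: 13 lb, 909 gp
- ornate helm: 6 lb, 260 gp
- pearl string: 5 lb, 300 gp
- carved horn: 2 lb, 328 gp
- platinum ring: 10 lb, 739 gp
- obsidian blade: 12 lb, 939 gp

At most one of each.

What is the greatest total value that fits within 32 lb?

2569

Filling by ratio: silk tapestry + carved horn + platinum ring + obsidian blade for 2399, with 4 lb left unused.
Replace platinum ring with jade mask: the trade gains 170 net, giving 2569 at 31 lb.
Runner-up silk tapestry + bronze mirror + pearl string + carved horn + platinum ring tops out at 2488.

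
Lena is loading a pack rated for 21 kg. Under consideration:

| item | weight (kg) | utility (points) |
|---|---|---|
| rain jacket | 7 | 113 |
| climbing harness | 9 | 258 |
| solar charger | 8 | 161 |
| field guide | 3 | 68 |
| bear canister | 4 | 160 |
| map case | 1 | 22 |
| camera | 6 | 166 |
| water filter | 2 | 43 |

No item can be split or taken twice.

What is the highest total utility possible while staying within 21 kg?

Density check — bear canister 40.00, climbing harness 28.67, camera 27.67 are the best per kg.
Filling by ratio: climbing harness + bear canister + map case + camera for 606, with 1 kg left unused.
The 1 kg tied up in map case is better spent on water filter — total rises to 627 (21 kg).

627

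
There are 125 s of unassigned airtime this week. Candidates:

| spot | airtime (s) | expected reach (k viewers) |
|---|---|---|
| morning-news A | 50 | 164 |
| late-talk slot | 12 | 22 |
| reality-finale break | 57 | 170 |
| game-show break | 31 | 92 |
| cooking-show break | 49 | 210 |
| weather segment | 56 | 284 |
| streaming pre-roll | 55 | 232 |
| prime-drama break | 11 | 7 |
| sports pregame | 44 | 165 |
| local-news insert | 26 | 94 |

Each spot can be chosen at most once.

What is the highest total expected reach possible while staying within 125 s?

Density check — weather segment 5.07, cooking-show break 4.29, streaming pre-roll 4.22 are the best per s.
A density-first pass picks late-talk slot + cooking-show break + weather segment — 516 at 117 s.
Dropping cooking-show break frees 49 s; slotting in streaming pre-roll (55 s) lifts the total to 538 at 123 s.
Every other selection either busts 125 s or fails to beat 538.

538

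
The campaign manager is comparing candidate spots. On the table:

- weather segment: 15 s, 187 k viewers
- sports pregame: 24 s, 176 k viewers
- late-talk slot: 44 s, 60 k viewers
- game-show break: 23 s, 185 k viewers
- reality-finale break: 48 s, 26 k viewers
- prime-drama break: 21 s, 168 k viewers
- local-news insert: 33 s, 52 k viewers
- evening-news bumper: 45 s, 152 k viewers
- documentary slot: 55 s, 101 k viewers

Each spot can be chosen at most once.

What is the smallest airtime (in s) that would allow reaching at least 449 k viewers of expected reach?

Minimise s subject to total expected reach ≥ 449.
weather segment + game-show break + prime-drama break: 540 expected reach at 59 s.
No combination under 59 s hits 449.

59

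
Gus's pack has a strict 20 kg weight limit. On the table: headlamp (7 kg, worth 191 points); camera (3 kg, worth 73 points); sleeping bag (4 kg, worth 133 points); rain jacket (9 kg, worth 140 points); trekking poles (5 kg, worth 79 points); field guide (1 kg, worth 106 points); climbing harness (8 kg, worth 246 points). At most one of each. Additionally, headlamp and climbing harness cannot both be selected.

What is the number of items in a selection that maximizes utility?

The maximum utility within 20 kg is 582.
For example headlamp + camera + sleeping bag + trekking poles + field guide achieves it, using 20 kg.
All optima have 5 items.

5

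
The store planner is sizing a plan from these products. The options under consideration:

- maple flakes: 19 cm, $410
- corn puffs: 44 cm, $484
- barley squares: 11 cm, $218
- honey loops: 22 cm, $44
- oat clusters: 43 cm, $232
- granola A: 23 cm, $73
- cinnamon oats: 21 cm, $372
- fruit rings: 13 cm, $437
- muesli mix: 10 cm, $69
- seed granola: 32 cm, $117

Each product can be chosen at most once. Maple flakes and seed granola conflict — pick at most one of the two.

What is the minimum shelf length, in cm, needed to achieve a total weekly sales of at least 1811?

108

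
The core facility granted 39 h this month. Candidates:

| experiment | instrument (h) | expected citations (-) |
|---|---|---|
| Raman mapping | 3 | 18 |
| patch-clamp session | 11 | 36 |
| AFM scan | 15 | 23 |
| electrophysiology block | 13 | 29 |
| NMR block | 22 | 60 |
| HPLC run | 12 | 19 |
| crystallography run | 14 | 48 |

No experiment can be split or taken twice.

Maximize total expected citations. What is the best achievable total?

126

Density check — Raman mapping 6.00, crystallography run 3.43, patch-clamp session 3.27, NMR block 2.73 are the best per h.
The ratio heuristic lands on Raman mapping + patch-clamp session + crystallography run (102) but leaves 11 h idle.
The 11 h tied up in patch-clamp session is better spent on NMR block — total rises to 126 (39 h).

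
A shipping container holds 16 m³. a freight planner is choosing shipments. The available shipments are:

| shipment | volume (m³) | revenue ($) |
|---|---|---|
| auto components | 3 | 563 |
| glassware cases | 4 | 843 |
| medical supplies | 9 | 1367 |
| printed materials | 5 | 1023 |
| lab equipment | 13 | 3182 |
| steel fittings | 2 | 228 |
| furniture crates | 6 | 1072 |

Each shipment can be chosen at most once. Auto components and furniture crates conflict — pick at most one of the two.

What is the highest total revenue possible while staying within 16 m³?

3745

Auto components + lab equipment uses 16 of the 16 m³ and totals 3745.
The closest alternative, lab equipment + steel fittings, reaches only 3410.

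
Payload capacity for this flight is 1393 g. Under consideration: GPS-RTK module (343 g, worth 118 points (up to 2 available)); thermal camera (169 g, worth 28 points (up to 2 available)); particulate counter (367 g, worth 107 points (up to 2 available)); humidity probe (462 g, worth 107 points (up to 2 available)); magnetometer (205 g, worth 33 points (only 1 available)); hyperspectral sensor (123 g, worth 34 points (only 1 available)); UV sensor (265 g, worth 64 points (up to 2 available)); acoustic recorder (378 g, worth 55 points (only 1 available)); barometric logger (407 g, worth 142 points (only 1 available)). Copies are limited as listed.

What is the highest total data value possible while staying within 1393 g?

442

Taking the top-ratio sensors first gives 2×GPS-RTK module + thermal camera + hyperspectral sensor + barometric logger for 440 (1385 g).
Replace thermal camera and hyperspectral sensor with UV sensor: the trade gains 2 net, giving 442 at 1358 g.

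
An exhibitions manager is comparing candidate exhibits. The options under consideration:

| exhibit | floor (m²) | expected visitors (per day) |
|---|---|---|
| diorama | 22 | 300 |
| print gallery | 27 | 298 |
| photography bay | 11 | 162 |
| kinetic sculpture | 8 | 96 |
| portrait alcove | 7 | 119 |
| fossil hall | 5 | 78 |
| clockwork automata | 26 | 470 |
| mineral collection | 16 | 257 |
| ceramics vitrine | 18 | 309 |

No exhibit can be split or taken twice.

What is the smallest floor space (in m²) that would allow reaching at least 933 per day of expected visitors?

Minimise m² subject to total expected visitors ≥ 933.
Taking photography bay + clockwork automata + ceramics vitrine gives 941 (≥ 933) for 55 m².
Below 55 m² the best achievable stays under 933.

55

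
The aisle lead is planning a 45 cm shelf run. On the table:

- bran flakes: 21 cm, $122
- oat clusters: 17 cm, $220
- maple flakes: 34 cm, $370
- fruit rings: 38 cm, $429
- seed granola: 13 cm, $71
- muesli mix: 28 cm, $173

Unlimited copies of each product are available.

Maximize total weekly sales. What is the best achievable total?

440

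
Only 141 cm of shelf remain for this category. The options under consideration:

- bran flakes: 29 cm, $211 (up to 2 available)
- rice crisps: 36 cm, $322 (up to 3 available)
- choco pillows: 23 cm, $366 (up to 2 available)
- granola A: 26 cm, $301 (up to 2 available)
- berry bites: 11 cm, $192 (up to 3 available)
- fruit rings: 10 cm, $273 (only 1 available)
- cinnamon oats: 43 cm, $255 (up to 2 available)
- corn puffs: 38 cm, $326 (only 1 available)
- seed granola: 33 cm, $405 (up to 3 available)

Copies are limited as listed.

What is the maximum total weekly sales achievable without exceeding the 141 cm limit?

Filling by ratio: 2×choco pillows + 3×berry bites + fruit rings + seed granola for 1986, with 19 cm left unused.
The 33 cm tied up in seed granola is better spent on 2×granola A — total rises to 2183 (141 cm).

2183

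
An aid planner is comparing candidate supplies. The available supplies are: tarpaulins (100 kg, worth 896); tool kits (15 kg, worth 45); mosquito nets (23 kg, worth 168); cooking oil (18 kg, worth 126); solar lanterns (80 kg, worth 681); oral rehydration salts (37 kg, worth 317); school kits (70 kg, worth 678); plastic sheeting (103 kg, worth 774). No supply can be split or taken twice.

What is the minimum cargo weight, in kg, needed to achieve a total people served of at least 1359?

Look for the lowest-cargo combination reaching 1359.
solar lanterns + school kits reaches 1359 using 150 kg.
Below 150 kg the best achievable stays under 1359.

150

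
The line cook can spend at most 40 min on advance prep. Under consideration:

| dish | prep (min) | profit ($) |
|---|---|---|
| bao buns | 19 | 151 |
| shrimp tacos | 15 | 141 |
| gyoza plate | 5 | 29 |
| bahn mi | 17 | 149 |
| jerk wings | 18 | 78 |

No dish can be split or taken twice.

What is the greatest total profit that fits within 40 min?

The ratio heuristic lands on shrimp tacos + gyoza plate + bahn mi (319) but leaves 3 min idle.
Replace bahn mi with bao buns: the trade gains 2 net, giving 321 at 39 min.

321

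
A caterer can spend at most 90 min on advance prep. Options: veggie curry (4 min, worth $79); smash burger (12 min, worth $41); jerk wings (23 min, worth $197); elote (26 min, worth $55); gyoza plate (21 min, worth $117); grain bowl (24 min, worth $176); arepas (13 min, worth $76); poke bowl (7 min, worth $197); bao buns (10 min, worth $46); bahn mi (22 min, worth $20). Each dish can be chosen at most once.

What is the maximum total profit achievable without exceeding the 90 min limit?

812

The ratio heuristic lands on veggie curry + jerk wings + grain bowl + arepas + poke bowl + bao buns (771) but leaves 9 min idle.
Replace arepas with gyoza plate: the trade gains 41 net, giving 812 at 89 min.
The closest alternative, veggie curry + jerk wings + grain bowl + arepas + poke bowl + bao buns, reaches only 771.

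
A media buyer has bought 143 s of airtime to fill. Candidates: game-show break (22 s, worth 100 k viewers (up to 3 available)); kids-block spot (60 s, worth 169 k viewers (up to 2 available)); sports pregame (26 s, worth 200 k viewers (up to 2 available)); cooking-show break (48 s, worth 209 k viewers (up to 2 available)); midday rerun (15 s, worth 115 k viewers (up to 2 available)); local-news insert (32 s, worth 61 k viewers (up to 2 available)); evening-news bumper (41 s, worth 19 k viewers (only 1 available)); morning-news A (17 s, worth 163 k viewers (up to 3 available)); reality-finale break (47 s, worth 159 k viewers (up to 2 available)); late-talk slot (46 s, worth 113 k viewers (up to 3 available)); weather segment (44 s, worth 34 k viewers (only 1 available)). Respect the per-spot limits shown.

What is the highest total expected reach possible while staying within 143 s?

1119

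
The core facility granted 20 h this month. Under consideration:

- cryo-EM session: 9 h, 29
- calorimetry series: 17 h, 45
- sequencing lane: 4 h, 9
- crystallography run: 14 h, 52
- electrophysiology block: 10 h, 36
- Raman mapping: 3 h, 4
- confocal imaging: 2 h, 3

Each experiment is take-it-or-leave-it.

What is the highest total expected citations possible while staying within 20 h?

Greedy by ratio would take sequencing lane + crystallography run + confocal imaging: 20 h used, total 64.
A better packing is cryo-EM session + electrophysiology block: 19 h, total 65.
Runner-up sequencing lane + crystallography run + confocal imaging tops out at 64.

65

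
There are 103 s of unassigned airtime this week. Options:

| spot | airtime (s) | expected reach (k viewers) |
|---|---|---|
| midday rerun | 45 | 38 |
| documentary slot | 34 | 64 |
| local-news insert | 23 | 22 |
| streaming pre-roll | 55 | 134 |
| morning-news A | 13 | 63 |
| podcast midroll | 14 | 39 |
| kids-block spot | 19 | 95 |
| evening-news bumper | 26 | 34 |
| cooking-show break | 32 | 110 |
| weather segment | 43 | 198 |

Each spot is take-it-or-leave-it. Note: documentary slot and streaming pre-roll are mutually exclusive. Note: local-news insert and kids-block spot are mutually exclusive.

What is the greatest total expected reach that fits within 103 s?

410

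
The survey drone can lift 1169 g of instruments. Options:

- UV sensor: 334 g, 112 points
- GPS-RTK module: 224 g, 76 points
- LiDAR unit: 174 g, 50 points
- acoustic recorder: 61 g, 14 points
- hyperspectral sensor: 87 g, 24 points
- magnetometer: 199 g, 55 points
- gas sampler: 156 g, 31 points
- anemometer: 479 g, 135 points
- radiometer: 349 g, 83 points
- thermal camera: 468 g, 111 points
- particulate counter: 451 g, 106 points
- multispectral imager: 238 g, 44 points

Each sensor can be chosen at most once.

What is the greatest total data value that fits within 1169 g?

Taking the top-ratio sensors first gives UV sensor + GPS-RTK module + LiDAR unit + acoustic recorder + hyperspectral sensor + magnetometer for 331 (1079 g).
The 434 g tied up in LiDAR unit and acoustic recorder and magnetometer is better spent on anemometer — total rises to 347 (1124 g).

347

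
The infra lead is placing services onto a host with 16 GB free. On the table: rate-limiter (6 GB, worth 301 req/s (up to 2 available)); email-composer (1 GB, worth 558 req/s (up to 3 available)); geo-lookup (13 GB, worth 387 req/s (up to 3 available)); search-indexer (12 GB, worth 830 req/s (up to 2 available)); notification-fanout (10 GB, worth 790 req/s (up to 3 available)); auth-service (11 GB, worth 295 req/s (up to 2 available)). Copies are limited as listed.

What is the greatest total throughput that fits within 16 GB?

2504

Density check — email-composer 558.00, notification-fanout 79.00, search-indexer 69.17 are the best per GB.
Taking the top-ratio services first gives 3×email-composer + notification-fanout for 2464 (13 GB).
Dropping notification-fanout frees 10 GB; slotting in search-indexer (12 GB) lifts the total to 2504 at 15 GB.
No other feasible combination exceeds 2504.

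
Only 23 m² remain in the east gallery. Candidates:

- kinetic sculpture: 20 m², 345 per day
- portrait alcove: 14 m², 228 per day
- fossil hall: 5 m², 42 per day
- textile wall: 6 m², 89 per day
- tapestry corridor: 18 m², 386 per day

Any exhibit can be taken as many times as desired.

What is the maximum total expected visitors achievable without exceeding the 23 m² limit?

428

The ratio ordering already packs tightly: fossil hall + tapestry corridor, 23 m², 428.
No other feasible combination exceeds 428.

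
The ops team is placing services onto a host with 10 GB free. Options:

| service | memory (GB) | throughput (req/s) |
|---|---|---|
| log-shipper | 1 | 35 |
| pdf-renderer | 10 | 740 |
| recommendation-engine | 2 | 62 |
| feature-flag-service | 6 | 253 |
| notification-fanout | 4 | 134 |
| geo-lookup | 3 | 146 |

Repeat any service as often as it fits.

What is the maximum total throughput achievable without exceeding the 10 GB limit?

740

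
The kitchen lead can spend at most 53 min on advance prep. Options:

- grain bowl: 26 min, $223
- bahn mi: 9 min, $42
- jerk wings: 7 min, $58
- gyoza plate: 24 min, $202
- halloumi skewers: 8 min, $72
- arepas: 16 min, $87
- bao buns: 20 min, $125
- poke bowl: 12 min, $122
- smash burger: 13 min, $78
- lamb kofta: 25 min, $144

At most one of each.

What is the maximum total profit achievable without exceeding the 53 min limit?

By profit per min: poke bowl 10.17, halloumi skewers 9.00, grain bowl 8.58 lead.
Best packing: grain bowl + jerk wings + halloumi skewers + poke bowl — 53 min, 475 total.
Runner-up jerk wings + gyoza plate + halloumi skewers + poke bowl tops out at 454.

475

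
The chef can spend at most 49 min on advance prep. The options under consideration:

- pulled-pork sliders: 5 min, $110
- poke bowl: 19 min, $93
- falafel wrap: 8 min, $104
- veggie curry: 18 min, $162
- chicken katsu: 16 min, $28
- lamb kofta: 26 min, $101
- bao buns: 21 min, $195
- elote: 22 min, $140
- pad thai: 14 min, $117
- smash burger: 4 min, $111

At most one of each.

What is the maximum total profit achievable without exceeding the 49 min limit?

Taking the top-ratio dishes first gives pulled-pork sliders + falafel wrap + bao buns + smash burger for 520 (38 min).
The 21 min tied up in bao buns is better spent on veggie curry + pad thai — total rises to 604 (49 min).
Every other selection either busts 49 min or fails to beat 604.

604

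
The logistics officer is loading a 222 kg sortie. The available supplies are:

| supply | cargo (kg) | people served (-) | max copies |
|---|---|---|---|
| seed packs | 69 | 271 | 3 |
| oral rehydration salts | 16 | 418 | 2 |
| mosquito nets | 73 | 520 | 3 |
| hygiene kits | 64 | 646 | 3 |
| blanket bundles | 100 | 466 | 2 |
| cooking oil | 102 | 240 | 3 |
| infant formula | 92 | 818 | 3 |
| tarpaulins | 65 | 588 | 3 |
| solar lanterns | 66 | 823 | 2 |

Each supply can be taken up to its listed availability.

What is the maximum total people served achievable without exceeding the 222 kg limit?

2710

Filling by ratio: 2×oral rehydration salts + 2×solar lanterns for 2482, with 58 kg left unused.
Dropping oral rehydration salts frees 16 kg; slotting in hygiene kits (64 kg) lifts the total to 2710 at 212 kg.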